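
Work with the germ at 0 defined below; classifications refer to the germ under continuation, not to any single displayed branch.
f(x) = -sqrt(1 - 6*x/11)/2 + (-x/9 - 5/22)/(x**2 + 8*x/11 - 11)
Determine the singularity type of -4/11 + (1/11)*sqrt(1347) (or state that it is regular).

The denominator factor x**2 + 8*x/11 - 11 vanishes at -4/11 + (1/11)*sqrt(1347) and appears to the power 1; the numerator there equals -37/198 - (1/99)*sqrt(1347), nonzero, and no other factor vanishes.
The branch terms are analytic at this point.
Hence a pole whose order is the multiplicity, 1.

The point is a pole of order 1.


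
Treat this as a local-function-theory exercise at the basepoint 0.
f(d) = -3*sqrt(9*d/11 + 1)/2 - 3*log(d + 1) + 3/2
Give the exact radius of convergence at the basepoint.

Branch term (-3/2)*sqrt(1 - d/(-11/9)): its argument vanishes at d = -11/9, a square-root branch point, modulus 11/9.
Branch term (-3)*log(1 - d/(-1)): its argument vanishes at d = -1, a logarithmic branch point, modulus 1.
The radius of convergence is the smallest modulus among the singular points: 1.

The radius of convergence is 1.


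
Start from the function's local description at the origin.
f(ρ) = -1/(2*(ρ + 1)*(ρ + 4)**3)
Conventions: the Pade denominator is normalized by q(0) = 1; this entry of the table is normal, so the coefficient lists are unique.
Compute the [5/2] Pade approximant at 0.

Taylor coefficients needed (expand at 0): a_0 = -1/128, a_1 = 7/512, a_2 = -17/1024, a_3 = 73/4096, a_4 = -599/32768, a_5 = 2417/131072, a_6 = -303/16384, a_7 = 9705/524288.
Write the denominator as Q(ρ) = 1 + q1*ρ + q2*ρ^2. Requiring Q*f - P = O(ρ^8) with deg P <= 5 kills the coefficients of ρ^6..ρ^7 in Q*f:
  ρ^6: a_6 + q1*a_5 + q2*a_4 = 0, i.e. -303/16384 + (2417/131072)*q1 + (-599/32768)*q2 = 0.
  ρ^7: a_7 + q1*a_6 + q2*a_5 = 0, i.e. 9705/524288 + (-303/16384)*q1 + (2417/131072)*q2 = 0.
Solving this linear system: q1 = 45513/33985, q2 = 46119/135940.
The numerator is Q*f truncated at degree 5: P0 = a_0 = -1/128; P1 = a_1 + q1*a_0 = 55843/17400320; P2 = a_2 + q1*a_1 + q2*a_0 = -32801/34800640; P3 = a_3 + q1*a_2 + q2*a_1 = 31687/139202560; P4 = a_4 + q1*a_3 + q2*a_2 = -49607/1113620480; P5 = a_5 + q1*a_4 + q2*a_3 = 26093/4454481920.

The Pade approximant has numerator coefficients [-1/128, 55843/17400320, -32801/34800640, 31687/139202560, -49607/1113620480, 26093/4454481920]; denominator coefficients [1, 45513/33985, 46119/135940].


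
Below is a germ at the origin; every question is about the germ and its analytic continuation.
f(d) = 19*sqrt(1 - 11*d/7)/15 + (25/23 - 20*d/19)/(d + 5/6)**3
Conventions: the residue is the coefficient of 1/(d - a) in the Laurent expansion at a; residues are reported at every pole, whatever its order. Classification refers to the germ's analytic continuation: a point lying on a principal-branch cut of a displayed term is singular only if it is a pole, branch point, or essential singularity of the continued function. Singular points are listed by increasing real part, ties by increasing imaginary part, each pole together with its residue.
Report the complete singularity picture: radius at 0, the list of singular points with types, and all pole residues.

Radius of convergence at 0: 7/11.
At -5/6: a pole of order 3; residue 0.
At 7/11: an algebraic (square-root) branch point.

Denominator factor (d + 5/6)^3: pole of order 3 at -5/6, modulus 5/6.
Branch term (19/15)*sqrt(1 - d/(7/11)): its argument vanishes at d = 7/11, a square-root branch point, modulus 7/11.
The radius of convergence is the smallest modulus among the singular points: 7/11.
The branch term is analytic at -5/6 and contributes nothing to the residue; only the rational part matters.
At the order-3 pole -5/6 set g(d) = (d - (-5/6))^3*(rational part) = 25/23 - 20*d/19.
Order-3 pole: residue = g''(a)/2; g''(-5/6) = 0, so the residue is 0.
List the singular points by increasing real part (a conjugate pair: the negative imaginary part first).


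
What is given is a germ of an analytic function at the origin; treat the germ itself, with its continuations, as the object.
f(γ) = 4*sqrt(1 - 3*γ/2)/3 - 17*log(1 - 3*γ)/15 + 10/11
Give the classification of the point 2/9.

There is no denominator, hence no pole anywhere.
Branch term sqrt(1 - γ/(2/3)): argument at 2/9 is 2/3, nonzero, so 2/9 is not its branch point (a point on a principal cut is still regular for the continued germ).
Branch term log(1 - γ/(1/3)): argument at 2/9 is 1/3, nonzero, so 2/9 is not its branch point (a point on a principal cut is still regular for the continued germ).
So the germ continues analytically to 2/9.

The point is a regular point.


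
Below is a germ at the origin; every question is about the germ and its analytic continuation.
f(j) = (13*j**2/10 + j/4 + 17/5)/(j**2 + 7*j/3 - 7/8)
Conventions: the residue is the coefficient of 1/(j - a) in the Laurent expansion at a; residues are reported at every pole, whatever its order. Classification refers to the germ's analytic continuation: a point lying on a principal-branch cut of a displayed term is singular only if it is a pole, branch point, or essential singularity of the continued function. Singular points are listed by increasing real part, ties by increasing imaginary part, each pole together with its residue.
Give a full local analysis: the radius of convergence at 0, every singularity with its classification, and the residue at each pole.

Radius of convergence at 0: -7/6 + (1/12)*sqrt(322).
At -7/6 - (1/12)*sqrt(322): a pole of order 1; residue -167/120 - (1121/7728)*sqrt(322).
At -7/6 + (1/12)*sqrt(322): a pole of order 1; residue -167/120 + (1121/7728)*sqrt(322).

Denominator factor (j**2 + 7*j/3 - 7/8): discriminant 161/18, real irrational roots -7/6 + (1/12)*sqrt(322) and -7/6 - (1/12)*sqrt(322); poles of order 1, moduli -7/6 + (1/12)*sqrt(322) and 7/6 + (1/12)*sqrt(322).
The radius of convergence is the smallest modulus among the singular points: -7/6 + (1/12)*sqrt(322).
The factor j**2 + 7*j/3 - 7/8 splits as (j - a)(j - a') with a = -7/6 - (1/12)*sqrt(322), a' = -7/6 + (1/12)*sqrt(322). At the order-1 pole a set g(j) = (j - a)*f(j) = [13*j**2/10 + j/4 + 17/5] / (j - a').
Simple pole: residue = g(a) at a = -7/6 - (1/12)*sqrt(322), which is -167/120 - (1121/7728)*sqrt(322).
The factor j**2 + 7*j/3 - 7/8 splits as (j - a)(j - a') with a = -7/6 + (1/12)*sqrt(322), a' = -7/6 - (1/12)*sqrt(322). At the order-1 pole a set g(j) = (j - a)*f(j) = [13*j**2/10 + j/4 + 17/5] / (j - a').
Simple pole: residue = g(a) at a = -7/6 + (1/12)*sqrt(322), which is -167/120 + (1121/7728)*sqrt(322).
List the singular points by increasing real part (a conjugate pair: the negative imaginary part first).


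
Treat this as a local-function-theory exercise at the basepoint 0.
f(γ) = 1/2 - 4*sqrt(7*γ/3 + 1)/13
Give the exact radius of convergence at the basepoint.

The radius of convergence is 3/7.

Branch term (-4/13)*sqrt(1 - γ/(-3/7)): its argument vanishes at γ = -3/7, a square-root branch point, modulus 3/7.
The radius of convergence is the smallest modulus among the singular points: 3/7.


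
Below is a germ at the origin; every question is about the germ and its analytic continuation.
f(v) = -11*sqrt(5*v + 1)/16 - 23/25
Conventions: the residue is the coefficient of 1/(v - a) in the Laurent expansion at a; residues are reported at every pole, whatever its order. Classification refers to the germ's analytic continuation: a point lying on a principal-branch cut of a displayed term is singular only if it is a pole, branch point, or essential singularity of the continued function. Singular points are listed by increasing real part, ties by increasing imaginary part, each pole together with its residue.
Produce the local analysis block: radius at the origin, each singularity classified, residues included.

Radius of convergence at 0: 1/5.
At -1/5: an algebraic (square-root) branch point.

Branch term (-11/16)*sqrt(1 - v/(-1/5)): its argument vanishes at v = -1/5, a square-root branch point, modulus 1/5.
The radius of convergence is the smallest modulus among the singular points: 1/5.


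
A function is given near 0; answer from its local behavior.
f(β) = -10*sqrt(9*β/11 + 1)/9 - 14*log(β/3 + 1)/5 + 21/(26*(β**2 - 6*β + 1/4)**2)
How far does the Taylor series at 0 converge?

Denominator factor (β**2 - 6*β + 1/4)^2: discriminant 35, real irrational roots 3 + (1/2)*sqrt(35) and 3 - (1/2)*sqrt(35); poles of order 2, moduli 3 + (1/2)*sqrt(35) and 3 - (1/2)*sqrt(35).
Branch term (-10/9)*sqrt(1 - β/(-11/9)): its argument vanishes at β = -11/9, a square-root branch point, modulus 11/9.
Branch term (-14/5)*log(1 - β/(-3)): its argument vanishes at β = -3, a logarithmic branch point, modulus 3.
The radius of convergence is the smallest modulus among the singular points: 3 - (1/2)*sqrt(35).

The radius of convergence is 3 - (1/2)*sqrt(35).


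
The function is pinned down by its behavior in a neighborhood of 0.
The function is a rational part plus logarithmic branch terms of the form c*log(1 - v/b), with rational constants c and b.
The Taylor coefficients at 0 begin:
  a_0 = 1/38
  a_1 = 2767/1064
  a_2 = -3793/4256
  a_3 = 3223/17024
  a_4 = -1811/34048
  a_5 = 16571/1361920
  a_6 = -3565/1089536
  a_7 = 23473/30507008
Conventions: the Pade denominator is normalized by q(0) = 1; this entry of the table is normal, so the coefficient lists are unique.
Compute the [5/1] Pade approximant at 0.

Taylor coefficients needed (read off): a_0 = 1/38, a_1 = 2767/1064, a_2 = -3793/4256, a_3 = 3223/17024, a_4 = -1811/34048, a_5 = 16571/1361920, a_6 = -3565/1089536.
Write the denominator as Q(v) = 1 + q1*v. Requiring Q*f - P = O(v^7) with deg P <= 5 kills the coefficients of v^6..v^6 in Q*f:
  v^6: a_6 + q1*a_5 = 0, i.e. -3565/1089536 + (16571/1361920)*q1 = 0.
Solving this linear system: q1 = 17825/66284.
The numerator is Q*f truncated at degree 5: P0 = a_0 = 1/38; P1 = a_1 + q1*a_0 = 604957/231994; P2 = a_2 + q1*a_1 = -178053/927976; P3 = a_3 + q1*a_2 = -186867/3711904; P4 = a_4 + q1*a_3 = -135273/59390464; P5 = a_5 + q1*a_4 = -2537511/1187809280.

The Pade approximant has numerator coefficients [1/38, 604957/231994, -178053/927976, -186867/3711904, -135273/59390464, -2537511/1187809280]; denominator coefficients [1, 17825/66284].


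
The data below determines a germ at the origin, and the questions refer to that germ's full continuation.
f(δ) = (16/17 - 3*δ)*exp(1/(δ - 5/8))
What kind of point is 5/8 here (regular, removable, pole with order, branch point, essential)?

The exponent 1/(δ - (5/8)) has a pole at 5/8, so exp(1/(δ - (5/8))) takes every nonzero value near it: an essential singularity (not a pole of any order).

The point is an essential singularity.


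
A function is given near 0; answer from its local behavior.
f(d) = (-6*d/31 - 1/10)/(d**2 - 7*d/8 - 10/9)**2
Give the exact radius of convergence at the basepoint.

Denominator factor (d**2 - 7*d/8 - 10/9)^2: discriminant 3001/576, real irrational roots 7/16 + (1/48)*sqrt(3001) and 7/16 - (1/48)*sqrt(3001); poles of order 2, moduli 7/16 + (1/48)*sqrt(3001) and -7/16 + (1/48)*sqrt(3001).
The radius of convergence is the smallest modulus among the singular points: -7/16 + (1/48)*sqrt(3001).

The radius of convergence is -7/16 + (1/48)*sqrt(3001).


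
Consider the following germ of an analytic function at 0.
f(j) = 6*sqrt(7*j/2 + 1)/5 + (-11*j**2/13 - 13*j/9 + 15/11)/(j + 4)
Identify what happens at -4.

The denominator factor j + 4 vanishes at -4 and appears to the power 1; the numerator there equals -8233/1287, nonzero, and no other factor vanishes.
The branch terms are analytic at this point.
Hence a pole whose order is the multiplicity, 1.

The point is a pole of order 1.


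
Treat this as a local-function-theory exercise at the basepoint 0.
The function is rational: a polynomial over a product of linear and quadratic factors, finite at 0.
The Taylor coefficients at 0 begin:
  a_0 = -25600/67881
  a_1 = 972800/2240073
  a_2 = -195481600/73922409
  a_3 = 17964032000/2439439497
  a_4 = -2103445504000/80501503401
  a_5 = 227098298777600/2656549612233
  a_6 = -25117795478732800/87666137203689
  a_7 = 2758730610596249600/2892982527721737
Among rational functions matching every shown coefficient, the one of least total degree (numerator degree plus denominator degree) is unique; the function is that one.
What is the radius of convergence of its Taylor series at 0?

No rational of total degree below 4 reproduces all 8 coefficients; solving the [0/4] Pade equations on them gives f(u) = 5/(17*(u - 11/8)**3*(u + 3/10)), whose expansion matches every shown term.
Denominator factor (u - 11/8)^3: pole of order 3 at 11/8, modulus 11/8.
Denominator factor (u + 3/10): pole of order 1 at -3/10, modulus 3/10.
The radius of convergence is the smallest modulus among the singular points: 3/10.

The radius of convergence is 3/10.


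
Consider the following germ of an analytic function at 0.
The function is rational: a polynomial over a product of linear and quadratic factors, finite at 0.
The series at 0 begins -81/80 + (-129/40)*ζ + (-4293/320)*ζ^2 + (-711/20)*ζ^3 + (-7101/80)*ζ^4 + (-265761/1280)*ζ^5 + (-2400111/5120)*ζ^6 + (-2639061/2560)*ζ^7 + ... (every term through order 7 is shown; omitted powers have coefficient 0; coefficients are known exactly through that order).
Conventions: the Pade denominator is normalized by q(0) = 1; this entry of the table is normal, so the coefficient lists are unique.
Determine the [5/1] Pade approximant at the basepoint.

The Pade approximant has numerator coefficients [-81/80, -57993/61760, -75771/12352, -1299573/247040, -6561/772, -1783701/247040]; denominator coefficients [1, -1743/772].

Taylor coefficients needed (read off): a_0 = -81/80, a_1 = -129/40, a_2 = -4293/320, a_3 = -711/20, a_4 = -7101/80, a_5 = -265761/1280, a_6 = -2400111/5120.
Write the denominator as Q(ζ) = 1 + q1*ζ. Requiring Q*f - P = O(ζ^7) with deg P <= 5 kills the coefficients of ζ^6..ζ^6 in Q*f:
  ζ^6: a_6 + q1*a_5 = 0, i.e. -2400111/5120 + (-265761/1280)*q1 = 0.
Solving this linear system: q1 = -1743/772.
The numerator is Q*f truncated at degree 5: P0 = a_0 = -81/80; P1 = a_1 + q1*a_0 = -57993/61760; P2 = a_2 + q1*a_1 = -75771/12352; P3 = a_3 + q1*a_2 = -1299573/247040; P4 = a_4 + q1*a_3 = -6561/772; P5 = a_5 + q1*a_4 = -1783701/247040.


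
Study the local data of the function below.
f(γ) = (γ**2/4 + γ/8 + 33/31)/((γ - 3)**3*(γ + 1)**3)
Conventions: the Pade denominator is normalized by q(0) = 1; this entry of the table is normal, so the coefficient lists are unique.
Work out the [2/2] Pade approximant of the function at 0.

Taylor coefficients needed (expand at 0): a_0 = -11/279, a_1 = 497/6696, a_2 = -121/837, a_3 = 13469/60264, a_4 = -29489/90396.
Write the denominator as Q(γ) = 1 + q1*γ + q2*γ^2. Requiring Q*f - P = O(γ^5) with deg P <= 2 kills the coefficients of γ^3..γ^4 in Q*f:
  γ^3: a_3 + q1*a_2 + q2*a_1 = 0, i.e. 13469/60264 + (-121/837)*q1 + (497/6696)*q2 = 0.
  γ^4: a_4 + q1*a_3 + q2*a_2 = 0, i.e. -29489/90396 + (13469/60264)*q1 + (-121/837)*q2 = 0.
Solving this linear system: q1 = 9801910/5217369, q2 = 10141849/15652107.
The numerator is Q*f truncated at degree 2: P0 = a_0 = -11/279; P1 = a_1 + q1*a_0 = 197339/1293907512; P2 = a_2 + q1*a_1 + q2*a_0 = -535673317/17467751412.

The Pade approximant has numerator coefficients [-11/279, 197339/1293907512, -535673317/17467751412]; denominator coefficients [1, 9801910/5217369, 10141849/15652107].


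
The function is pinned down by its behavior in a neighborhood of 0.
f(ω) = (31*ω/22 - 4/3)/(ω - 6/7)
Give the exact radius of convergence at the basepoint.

Denominator factor (ω - 6/7): pole of order 1 at 6/7, modulus 6/7.
The radius of convergence is the smallest modulus among the singular points: 6/7.

The radius of convergence is 6/7.


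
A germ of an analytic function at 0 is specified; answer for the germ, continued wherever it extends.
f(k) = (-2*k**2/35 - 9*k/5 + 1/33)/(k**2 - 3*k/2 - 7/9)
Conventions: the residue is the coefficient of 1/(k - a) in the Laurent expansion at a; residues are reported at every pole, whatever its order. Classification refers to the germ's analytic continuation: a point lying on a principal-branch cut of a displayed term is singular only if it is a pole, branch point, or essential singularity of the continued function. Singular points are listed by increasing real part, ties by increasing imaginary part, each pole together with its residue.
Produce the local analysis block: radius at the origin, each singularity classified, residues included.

Denominator factor (k**2 - 3*k/2 - 7/9): discriminant 193/36, real irrational roots 3/4 + (1/12)*sqrt(193) and 3/4 - (1/12)*sqrt(193); poles of order 1, moduli 3/4 + (1/12)*sqrt(193) and -3/4 + (1/12)*sqrt(193).
The radius of convergence is the smallest modulus among the singular points: -3/4 + (1/12)*sqrt(193).
The factor k**2 - 3*k/2 - 7/9 splits as (k - a)(k - a') with a = 3/4 - (1/12)*sqrt(193), a' = 3/4 + (1/12)*sqrt(193). At the order-1 pole a set g(k) = (k - a)*f(k) = [-2*k**2/35 - 9*k/5 + 1/33] / (k - a').
Simple pole: residue = g(a) at a = 3/4 - (1/12)*sqrt(193), which is -33/35 + (9899/222915)*sqrt(193).
The factor k**2 - 3*k/2 - 7/9 splits as (k - a)(k - a') with a = 3/4 + (1/12)*sqrt(193), a' = 3/4 - (1/12)*sqrt(193). At the order-1 pole a set g(k) = (k - a)*f(k) = [-2*k**2/35 - 9*k/5 + 1/33] / (k - a').
Simple pole: residue = g(a) at a = 3/4 + (1/12)*sqrt(193), which is -33/35 - (9899/222915)*sqrt(193).
List the singular points by increasing real part (a conjugate pair: the negative imaginary part first).

Radius of convergence at 0: -3/4 + (1/12)*sqrt(193).
At 3/4 - (1/12)*sqrt(193): a pole of order 1; residue -33/35 + (9899/222915)*sqrt(193).
At 3/4 + (1/12)*sqrt(193): a pole of order 1; residue -33/35 - (9899/222915)*sqrt(193).


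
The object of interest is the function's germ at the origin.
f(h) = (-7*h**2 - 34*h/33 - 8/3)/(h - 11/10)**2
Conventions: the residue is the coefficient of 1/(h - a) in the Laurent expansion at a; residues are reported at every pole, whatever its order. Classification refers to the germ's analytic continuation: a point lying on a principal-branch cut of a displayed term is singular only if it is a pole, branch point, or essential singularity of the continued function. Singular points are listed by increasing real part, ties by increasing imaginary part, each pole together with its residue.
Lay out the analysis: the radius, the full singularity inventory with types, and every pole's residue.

Radius of convergence at 0: 11/10.
At 11/10: a pole of order 2; residue -2711/165.

Denominator factor (h - 11/10)^2: pole of order 2 at 11/10, modulus 11/10.
The radius of convergence is the smallest modulus among the singular points: 11/10.
At the order-2 pole 11/10 set g(h) = (h - (11/10))^2*f(h) = -7*h**2 - 34*h/33 - 8/3.
Order-2 pole: residue = g'(a); g'(11/10) = -2711/165, so the residue is -2711/165.


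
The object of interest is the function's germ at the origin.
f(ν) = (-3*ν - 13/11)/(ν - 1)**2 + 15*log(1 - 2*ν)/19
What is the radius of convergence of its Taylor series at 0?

The radius of convergence is 1/2.

Denominator factor (ν - 1)^2: pole of order 2 at 1, modulus 1.
Branch term (15/19)*log(1 - ν/(1/2)): its argument vanishes at ν = 1/2, a logarithmic branch point, modulus 1/2.
The radius of convergence is the smallest modulus among the singular points: 1/2.


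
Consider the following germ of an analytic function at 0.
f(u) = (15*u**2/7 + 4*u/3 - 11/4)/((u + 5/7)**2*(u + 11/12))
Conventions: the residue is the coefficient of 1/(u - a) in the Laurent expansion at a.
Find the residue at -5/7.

At the order-2 pole -5/7 set g(u) = (u - (-5/7))^2*f(u) = (15*u**2/7 + 4*u/3 - 11/4)/(u + 11/12).
Order-2 pole: residue = g'(a); g'(-5/7) = 111596/2023, so the residue is 111596/2023.

The residue is 111596/2023.


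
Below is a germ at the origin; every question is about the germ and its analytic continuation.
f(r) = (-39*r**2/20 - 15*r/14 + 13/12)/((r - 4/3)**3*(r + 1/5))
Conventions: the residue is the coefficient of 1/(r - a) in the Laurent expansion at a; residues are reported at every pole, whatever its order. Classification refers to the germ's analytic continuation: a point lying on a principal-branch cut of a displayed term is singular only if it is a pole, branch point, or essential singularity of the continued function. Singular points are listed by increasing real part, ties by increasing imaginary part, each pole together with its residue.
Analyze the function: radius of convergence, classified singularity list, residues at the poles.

Denominator factor (r + 1/5): pole of order 1 at -1/5, modulus 1/5.
Denominator factor (r - 4/3)^3: pole of order 3 at 4/3, modulus 4/3.
The radius of convergence is the smallest modulus among the singular points: 1/5.
At the order-1 pole -1/5 set g(r) = (r - (-1/5))*f(r) = (-39*r**2/20 - 15*r/14 + 13/12)/(r - 4/3)**3.
Simple pole: residue = g(a) at a = -1/5, which is -57627/170338.
At the order-3 pole 4/3 set g(r) = (r - (4/3))^3*f(r) = (-39*r**2/20 - 15*r/14 + 13/12)/(r + 1/5).
Order-3 pole: residue = g''(a)/2; g''(4/3) = 57627/85169, so the residue is 57627/170338.
List the singular points by increasing real part (a conjugate pair: the negative imaginary part first).

Radius of convergence at 0: 1/5.
At -1/5: a pole of order 1; residue -57627/170338.
At 4/3: a pole of order 3; residue 57627/170338.


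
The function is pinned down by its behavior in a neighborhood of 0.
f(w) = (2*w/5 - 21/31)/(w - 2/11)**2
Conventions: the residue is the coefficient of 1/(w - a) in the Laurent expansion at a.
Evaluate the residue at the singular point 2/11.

The residue is 2/5.

At the order-2 pole 2/11 set g(w) = (w - (2/11))^2*f(w) = 2*w/5 - 21/31.
Order-2 pole: residue = g'(a); g'(2/11) = 2/5, so the residue is 2/5.


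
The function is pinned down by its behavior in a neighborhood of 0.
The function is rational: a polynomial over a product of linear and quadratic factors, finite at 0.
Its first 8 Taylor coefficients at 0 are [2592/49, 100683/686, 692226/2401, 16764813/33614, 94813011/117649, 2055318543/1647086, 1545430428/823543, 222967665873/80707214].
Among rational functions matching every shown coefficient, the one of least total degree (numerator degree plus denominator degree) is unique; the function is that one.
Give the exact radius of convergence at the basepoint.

No rational of total degree below 4 reproduces all 8 coefficients; solving the [2/2] Pade equations on them gives f(κ) = (-κ**2 + 13*κ/2 + 32)/(κ - 7/9)**2, whose expansion matches every shown term.
Denominator factor (κ - 7/9)^2: pole of order 2 at 7/9, modulus 7/9.
The radius of convergence is the smallest modulus among the singular points: 7/9.

The radius of convergence is 7/9.


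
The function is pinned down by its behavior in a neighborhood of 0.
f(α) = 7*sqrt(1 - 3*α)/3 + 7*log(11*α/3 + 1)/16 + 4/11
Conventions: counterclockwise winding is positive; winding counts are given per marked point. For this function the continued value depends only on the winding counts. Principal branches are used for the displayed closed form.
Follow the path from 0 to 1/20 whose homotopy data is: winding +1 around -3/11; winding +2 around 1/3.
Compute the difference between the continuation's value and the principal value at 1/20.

The rational part is single-valued and drops out of the difference; each branch term changes only by its own monodromy.
(7/3)*sqrt(1 - α/(1/3)): winding +2 is even, the square root returns to the same sheet, contribution 0.
(7/16)*log(1 - α/(-3/11)): each positive loop around -3/11 adds 2*pi*i to the log, so winding +1 contributes (7/16)*(1)*2*pi*i = (7/8)*pi*i.
Summing the contributions at α = 1/20 gives (7/8)*pi*i.

Continued minus principal equals (7/8)*pi*i.


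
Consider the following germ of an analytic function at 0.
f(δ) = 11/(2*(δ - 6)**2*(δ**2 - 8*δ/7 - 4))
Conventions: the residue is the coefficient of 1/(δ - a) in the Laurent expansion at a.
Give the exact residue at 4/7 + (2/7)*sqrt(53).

The residue is 133/2816 + (1449/149248)*sqrt(53).

The factor δ**2 - 8*δ/7 - 4 splits as (δ - a)(δ - a') with a = 4/7 + (2/7)*sqrt(53), a' = 4/7 - (2/7)*sqrt(53). At the order-1 pole a set g(δ) = (δ - a)*f(δ) = [11/(2*(δ - 6)**2)] / (δ - a').
Simple pole: residue = g(a) at a = 4/7 + (2/7)*sqrt(53), which is 133/2816 + (1449/149248)*sqrt(53).


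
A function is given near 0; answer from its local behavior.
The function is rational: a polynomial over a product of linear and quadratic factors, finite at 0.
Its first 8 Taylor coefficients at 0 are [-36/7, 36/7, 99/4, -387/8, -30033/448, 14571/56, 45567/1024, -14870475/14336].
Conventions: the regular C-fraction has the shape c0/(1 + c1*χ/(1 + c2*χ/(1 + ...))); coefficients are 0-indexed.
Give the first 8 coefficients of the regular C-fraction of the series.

The regular C-fraction coefficients are [-36/7, 1, -93/16, 2779/496, 17180/86149, 21987711/23871610, -748418048/338484655, 36486025/20726767].


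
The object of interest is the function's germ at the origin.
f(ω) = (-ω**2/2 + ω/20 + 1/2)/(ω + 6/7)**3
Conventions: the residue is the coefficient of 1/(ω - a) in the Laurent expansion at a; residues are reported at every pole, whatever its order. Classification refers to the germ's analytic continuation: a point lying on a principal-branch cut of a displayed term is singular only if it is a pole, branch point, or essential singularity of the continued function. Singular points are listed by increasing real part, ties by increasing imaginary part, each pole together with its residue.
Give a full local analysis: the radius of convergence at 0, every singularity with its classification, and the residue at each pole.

Denominator factor (ω + 6/7)^3: pole of order 3 at -6/7, modulus 6/7.
The radius of convergence is the smallest modulus among the singular points: 6/7.
At the order-3 pole -6/7 set g(ω) = (ω - (-6/7))^3*f(ω) = -ω**2/2 + ω/20 + 1/2.
Order-3 pole: residue = g''(a)/2; g''(-6/7) = -1, so the residue is -1/2.

Radius of convergence at 0: 6/7.
At -6/7: a pole of order 3; residue -1/2.


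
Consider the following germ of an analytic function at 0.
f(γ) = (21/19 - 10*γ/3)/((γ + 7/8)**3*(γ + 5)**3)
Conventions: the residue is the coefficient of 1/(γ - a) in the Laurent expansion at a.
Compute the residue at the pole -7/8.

The residue is 40706048/743572467.

At the order-3 pole -7/8 set g(γ) = (γ - (-7/8))^3*f(γ) = (21/19 - 10*γ/3)/(γ + 5)**3.
Order-3 pole: residue = g''(a)/2; g''(-7/8) = 81412096/743572467, so the residue is 40706048/743572467.


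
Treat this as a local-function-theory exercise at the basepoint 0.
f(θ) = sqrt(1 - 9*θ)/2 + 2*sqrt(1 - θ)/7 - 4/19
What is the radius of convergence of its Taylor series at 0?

Branch term (1/2)*sqrt(1 - θ/(1/9)): its argument vanishes at θ = 1/9, a square-root branch point, modulus 1/9.
Branch term (2/7)*sqrt(1 - θ/(1)): its argument vanishes at θ = 1, a square-root branch point, modulus 1.
The radius of convergence is the smallest modulus among the singular points: 1/9.

The radius of convergence is 1/9.


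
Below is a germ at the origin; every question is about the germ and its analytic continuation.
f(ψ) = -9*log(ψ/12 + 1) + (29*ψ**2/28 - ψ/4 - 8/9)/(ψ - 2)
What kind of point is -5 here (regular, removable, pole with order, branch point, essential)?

Denominator factors: ψ - 2 = -7 at ψ = -5 — none vanishes.
Branch term log(1 - ψ/(-12)): argument at -5 is 7/12, nonzero, so -5 is not its branch point (a point on a principal cut is still regular for the continued germ).
So the germ continues analytically to -5.

The point is a regular point.


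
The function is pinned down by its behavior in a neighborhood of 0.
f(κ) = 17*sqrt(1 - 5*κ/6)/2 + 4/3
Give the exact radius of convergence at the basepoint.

The radius of convergence is 6/5.

Branch term (17/2)*sqrt(1 - κ/(6/5)): its argument vanishes at κ = 6/5, a square-root branch point, modulus 6/5.
The radius of convergence is the smallest modulus among the singular points: 6/5.


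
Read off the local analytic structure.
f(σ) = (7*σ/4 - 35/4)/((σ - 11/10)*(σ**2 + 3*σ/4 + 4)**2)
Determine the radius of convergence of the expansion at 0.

The radius of convergence is 11/10.

Denominator factor (σ - 11/10): pole of order 1 at 11/10, modulus 11/10.
Denominator factor (σ**2 + 3*σ/4 + 4)^2: discriminant -247/16, complex-conjugate roots (-3/8) + ((1/8)*sqrt(247))*i and (-3/8) - ((1/8)*sqrt(247))*i; poles of order 2, moduli 2 and 2.
The radius of convergence is the smallest modulus among the singular points: 11/10.


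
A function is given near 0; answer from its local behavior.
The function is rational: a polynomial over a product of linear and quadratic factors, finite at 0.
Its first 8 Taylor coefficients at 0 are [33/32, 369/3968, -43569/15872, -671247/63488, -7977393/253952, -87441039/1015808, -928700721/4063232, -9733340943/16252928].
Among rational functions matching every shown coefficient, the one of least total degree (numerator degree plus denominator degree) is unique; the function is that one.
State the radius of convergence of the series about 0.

No rational of total degree below 3 reproduces all 8 coefficients; solving the [1/2] Pade equations on them gives f(r) = (11/32 - 39*r/31)/(r**2 - 5*r/4 + 1/3), whose expansion matches every shown term.
Denominator factor (r**2 - 5*r/4 + 1/3): discriminant 11/48, real irrational roots 5/8 + (1/24)*sqrt(33) and 5/8 - (1/24)*sqrt(33); poles of order 1, moduli 5/8 + (1/24)*sqrt(33) and 5/8 - (1/24)*sqrt(33).
The radius of convergence is the smallest modulus among the singular points: 5/8 - (1/24)*sqrt(33).

The radius of convergence is 5/8 - (1/24)*sqrt(33).


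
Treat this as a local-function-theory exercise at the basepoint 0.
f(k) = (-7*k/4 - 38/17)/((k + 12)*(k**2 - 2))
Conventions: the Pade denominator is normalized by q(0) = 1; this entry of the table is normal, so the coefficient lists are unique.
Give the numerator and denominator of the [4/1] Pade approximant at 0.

Taylor coefficients needed (expand at 0): a_0 = 19/204, a_1 = 319/4896, a_2 = 2417/58752, a_3 = 23287/705024, a_4 = 173705/8460288, a_5 = 1676983/101523456.
Write the denominator as Q(k) = 1 + q1*k. Requiring Q*f - P = O(k^6) with deg P <= 4 kills the coefficients of k^5..k^5 in Q*f:
  k^5: a_5 + q1*a_4 = 0, i.e. 1676983/101523456 + (173705/8460288)*q1 = 0.
Solving this linear system: q1 = -239569/297780.
The numerator is Q*f truncated at degree 4: P0 = a_0 = 19/204; P1 = a_1 + q1*a_0 = -23287/2382240; P2 = a_2 + q1*a_1 = -114199/10124520; P3 = a_3 + q1*a_2 = -319/4764480; P4 = a_4 + q1*a_3 = -244667/40498080.

The Pade approximant has numerator coefficients [19/204, -23287/2382240, -114199/10124520, -319/4764480, -244667/40498080]; denominator coefficients [1, -239569/297780].


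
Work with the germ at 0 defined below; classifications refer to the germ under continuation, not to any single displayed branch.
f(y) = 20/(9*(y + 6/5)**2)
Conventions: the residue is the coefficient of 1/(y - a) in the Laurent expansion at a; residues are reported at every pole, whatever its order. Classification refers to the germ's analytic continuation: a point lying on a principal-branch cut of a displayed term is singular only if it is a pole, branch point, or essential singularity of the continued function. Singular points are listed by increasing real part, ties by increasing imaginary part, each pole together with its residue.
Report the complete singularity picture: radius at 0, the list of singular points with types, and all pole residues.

Denominator factor (y + 6/5)^2: pole of order 2 at -6/5, modulus 6/5.
The radius of convergence is the smallest modulus among the singular points: 6/5.
At the order-2 pole -6/5 set g(y) = (y - (-6/5))^2*f(y) = 20/9.
Order-2 pole: residue = g'(a); g'(-6/5) = 0, so the residue is 0.

Radius of convergence at 0: 6/5.
At -6/5: a pole of order 2; residue 0.


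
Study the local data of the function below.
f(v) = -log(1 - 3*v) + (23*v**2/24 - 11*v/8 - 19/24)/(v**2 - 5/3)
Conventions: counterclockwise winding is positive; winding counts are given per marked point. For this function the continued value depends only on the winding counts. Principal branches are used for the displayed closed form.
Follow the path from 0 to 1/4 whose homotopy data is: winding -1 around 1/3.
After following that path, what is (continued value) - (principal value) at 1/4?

Continued minus principal equals (2)*pi*i.

The rational part is single-valued and drops out of the difference; each branch term changes only by its own monodromy.
(-1)*log(1 - v/(1/3)): each positive loop around 1/3 adds 2*pi*i to the log, so winding -1 contributes (-1)*(-1)*2*pi*i = (2)*pi*i.
Summing the contributions at v = 1/4 gives (2)*pi*i.


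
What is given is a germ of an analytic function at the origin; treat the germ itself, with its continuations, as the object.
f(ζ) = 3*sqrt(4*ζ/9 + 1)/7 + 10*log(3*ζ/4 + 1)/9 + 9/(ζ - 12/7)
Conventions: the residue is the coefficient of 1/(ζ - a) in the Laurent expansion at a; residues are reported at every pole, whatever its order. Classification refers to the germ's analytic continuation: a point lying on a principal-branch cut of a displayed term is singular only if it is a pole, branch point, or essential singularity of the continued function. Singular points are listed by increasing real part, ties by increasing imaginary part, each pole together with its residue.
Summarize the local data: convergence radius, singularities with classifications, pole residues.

Denominator factor (ζ - 12/7): pole of order 1 at 12/7, modulus 12/7.
Branch term (3/7)*sqrt(1 - ζ/(-9/4)): its argument vanishes at ζ = -9/4, a square-root branch point, modulus 9/4.
Branch term (10/9)*log(1 - ζ/(-4/3)): its argument vanishes at ζ = -4/3, a logarithmic branch point, modulus 4/3.
The radius of convergence is the smallest modulus among the singular points: 4/3.
The branch terms are analytic at 12/7 and contribute nothing to the residue; only the rational part matters.
At the order-1 pole 12/7 set g(ζ) = (ζ - (12/7))*(rational part) = 9.
Simple pole: residue = g(a) at a = 12/7, which is 9.
List the singular points by increasing real part (a conjugate pair: the negative imaginary part first).

Radius of convergence at 0: 4/3.
At -9/4: an algebraic (square-root) branch point.
At -4/3: a logarithmic branch point.
At 12/7: a pole of order 1; residue 9.


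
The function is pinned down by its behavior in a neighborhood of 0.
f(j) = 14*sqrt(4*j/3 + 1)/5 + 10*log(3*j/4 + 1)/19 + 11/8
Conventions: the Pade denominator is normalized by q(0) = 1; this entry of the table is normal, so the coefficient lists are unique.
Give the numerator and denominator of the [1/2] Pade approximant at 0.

The Pade approximant has numerator coefficients [167/40, 328354327031/78981546576]; denominator coefficients [1, 78655941/173205146, -95845819/1558846314].

Taylor coefficients needed (expand at 0): a_0 = 167/40, a_1 = 1289/570, a_2 = -10537/13680, a_3 = 40123/82080.
Write the denominator as Q(j) = 1 + q1*j + q2*j^2. Requiring Q*f - P = O(j^4) with deg P <= 1 kills the coefficients of j^2..j^3 in Q*f:
  j^2: a_2 + q1*a_1 + q2*a_0 = 0, i.e. -10537/13680 + (1289/570)*q1 + (167/40)*q2 = 0.
  j^3: a_3 + q1*a_2 + q2*a_1 = 0, i.e. 40123/82080 + (-10537/13680)*q1 + (1289/570)*q2 = 0.
Solving this linear system: q1 = 78655941/173205146, q2 = -95845819/1558846314.
The numerator is Q*f truncated at degree 1: P0 = a_0 = 167/40; P1 = a_1 + q1*a_0 = 328354327031/78981546576.


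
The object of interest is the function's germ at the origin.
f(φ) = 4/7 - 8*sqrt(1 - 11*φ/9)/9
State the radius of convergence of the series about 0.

Branch term (-8/9)*sqrt(1 - φ/(9/11)): its argument vanishes at φ = 9/11, a square-root branch point, modulus 9/11.
The radius of convergence is the smallest modulus among the singular points: 9/11.

The radius of convergence is 9/11.


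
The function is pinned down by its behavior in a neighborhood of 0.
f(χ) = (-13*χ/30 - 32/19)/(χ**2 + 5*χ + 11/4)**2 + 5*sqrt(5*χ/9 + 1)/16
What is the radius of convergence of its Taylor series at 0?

Denominator factor (χ**2 + 5*χ + 11/4)^2: discriminant 14, real irrational roots -5/2 + (1/2)*sqrt(14) and -5/2 - (1/2)*sqrt(14); poles of order 2, moduli 5/2 - (1/2)*sqrt(14) and 5/2 + (1/2)*sqrt(14).
Branch term (5/16)*sqrt(1 - χ/(-9/5)): its argument vanishes at χ = -9/5, a square-root branch point, modulus 9/5.
The radius of convergence is the smallest modulus among the singular points: 5/2 - (1/2)*sqrt(14).

The radius of convergence is 5/2 - (1/2)*sqrt(14).


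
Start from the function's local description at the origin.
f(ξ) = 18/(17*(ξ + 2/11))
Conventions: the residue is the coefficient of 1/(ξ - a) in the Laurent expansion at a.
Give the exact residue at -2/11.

The residue is 18/17.

At the order-1 pole -2/11 set g(ξ) = (ξ - (-2/11))*f(ξ) = 18/17.
Simple pole: residue = g(a) at a = -2/11, which is 18/17.


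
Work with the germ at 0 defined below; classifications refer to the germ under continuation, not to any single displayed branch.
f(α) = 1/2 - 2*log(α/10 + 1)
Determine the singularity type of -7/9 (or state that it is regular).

The point is a regular point.

There is no denominator, hence no pole anywhere.
Branch term log(1 - α/(-10)): argument at -7/9 is 83/90, nonzero, so -7/9 is not its branch point (a point on a principal cut is still regular for the continued germ).
So the germ continues analytically to -7/9.


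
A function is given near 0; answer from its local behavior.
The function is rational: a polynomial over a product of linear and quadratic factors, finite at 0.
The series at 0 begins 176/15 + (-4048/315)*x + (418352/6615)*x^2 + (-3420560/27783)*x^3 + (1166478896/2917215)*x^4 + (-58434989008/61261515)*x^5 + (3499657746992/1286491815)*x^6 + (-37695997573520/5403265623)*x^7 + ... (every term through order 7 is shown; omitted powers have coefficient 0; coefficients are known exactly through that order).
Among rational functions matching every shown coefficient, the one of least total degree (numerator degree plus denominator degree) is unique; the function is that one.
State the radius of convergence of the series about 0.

The radius of convergence is 3/8.

No rational of total degree below 2 reproduces all 8 coefficients; solving the [0/2] Pade equations on them gives f(x) = -14/(5*(x - 7/11)*(x + 3/8)), whose expansion matches every shown term.
Denominator factor (x - 7/11): pole of order 1 at 7/11, modulus 7/11.
Denominator factor (x + 3/8): pole of order 1 at -3/8, modulus 3/8.
The radius of convergence is the smallest modulus among the singular points: 3/8.


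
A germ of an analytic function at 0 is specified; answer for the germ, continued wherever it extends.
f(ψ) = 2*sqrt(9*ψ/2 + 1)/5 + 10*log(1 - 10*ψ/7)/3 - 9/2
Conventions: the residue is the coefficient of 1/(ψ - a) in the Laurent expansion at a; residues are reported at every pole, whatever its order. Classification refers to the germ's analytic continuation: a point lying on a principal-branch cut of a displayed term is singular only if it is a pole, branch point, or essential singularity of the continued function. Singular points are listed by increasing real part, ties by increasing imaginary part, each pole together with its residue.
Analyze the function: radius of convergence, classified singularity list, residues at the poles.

Radius of convergence at 0: 2/9.
At -2/9: an algebraic (square-root) branch point.
At 7/10: a logarithmic branch point.

Branch term (10/3)*log(1 - ψ/(7/10)): its argument vanishes at ψ = 7/10, a logarithmic branch point, modulus 7/10.
Branch term (2/5)*sqrt(1 - ψ/(-2/9)): its argument vanishes at ψ = -2/9, a square-root branch point, modulus 2/9.
The radius of convergence is the smallest modulus among the singular points: 2/9.
List the singular points by increasing real part (a conjugate pair: the negative imaginary part first).


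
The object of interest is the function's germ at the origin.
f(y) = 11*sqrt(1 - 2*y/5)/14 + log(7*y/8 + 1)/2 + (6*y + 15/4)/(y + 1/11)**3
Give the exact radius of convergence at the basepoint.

The radius of convergence is 1/11.

Denominator factor (y + 1/11)^3: pole of order 3 at -1/11, modulus 1/11.
Branch term (11/14)*sqrt(1 - y/(5/2)): its argument vanishes at y = 5/2, a square-root branch point, modulus 5/2.
Branch term (1/2)*log(1 - y/(-8/7)): its argument vanishes at y = -8/7, a logarithmic branch point, modulus 8/7.
The radius of convergence is the smallest modulus among the singular points: 1/11.
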